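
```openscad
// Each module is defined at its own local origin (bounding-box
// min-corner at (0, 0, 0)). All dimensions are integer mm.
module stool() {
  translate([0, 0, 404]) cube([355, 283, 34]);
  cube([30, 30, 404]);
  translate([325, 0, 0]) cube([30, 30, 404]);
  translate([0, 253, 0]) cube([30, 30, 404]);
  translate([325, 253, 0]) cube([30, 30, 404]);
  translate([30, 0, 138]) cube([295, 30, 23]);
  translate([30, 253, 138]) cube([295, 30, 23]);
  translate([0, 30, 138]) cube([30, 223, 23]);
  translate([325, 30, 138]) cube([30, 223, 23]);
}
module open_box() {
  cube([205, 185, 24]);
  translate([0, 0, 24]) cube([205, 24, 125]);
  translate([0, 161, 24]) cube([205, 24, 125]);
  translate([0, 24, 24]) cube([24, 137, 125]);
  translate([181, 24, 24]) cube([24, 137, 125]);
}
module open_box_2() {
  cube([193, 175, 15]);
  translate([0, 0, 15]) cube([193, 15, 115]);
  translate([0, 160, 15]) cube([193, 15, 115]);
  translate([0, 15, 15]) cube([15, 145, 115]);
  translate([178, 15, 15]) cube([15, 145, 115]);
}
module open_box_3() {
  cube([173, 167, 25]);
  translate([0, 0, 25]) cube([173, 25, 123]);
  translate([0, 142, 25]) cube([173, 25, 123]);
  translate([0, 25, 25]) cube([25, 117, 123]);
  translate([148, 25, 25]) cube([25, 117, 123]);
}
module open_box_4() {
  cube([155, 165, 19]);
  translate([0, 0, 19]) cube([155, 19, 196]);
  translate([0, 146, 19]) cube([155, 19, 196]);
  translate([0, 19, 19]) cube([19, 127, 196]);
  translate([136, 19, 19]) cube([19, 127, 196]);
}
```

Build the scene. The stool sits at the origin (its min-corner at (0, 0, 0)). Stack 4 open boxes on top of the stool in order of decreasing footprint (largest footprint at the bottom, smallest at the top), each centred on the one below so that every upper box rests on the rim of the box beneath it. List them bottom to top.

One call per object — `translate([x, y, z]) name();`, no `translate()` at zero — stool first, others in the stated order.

stool();
translate([75, 49, 438]) open_box();
translate([81, 54, 587]) open_box_2();
translate([91, 58, 717]) open_box_3();
translate([100, 59, 865]) open_box_4();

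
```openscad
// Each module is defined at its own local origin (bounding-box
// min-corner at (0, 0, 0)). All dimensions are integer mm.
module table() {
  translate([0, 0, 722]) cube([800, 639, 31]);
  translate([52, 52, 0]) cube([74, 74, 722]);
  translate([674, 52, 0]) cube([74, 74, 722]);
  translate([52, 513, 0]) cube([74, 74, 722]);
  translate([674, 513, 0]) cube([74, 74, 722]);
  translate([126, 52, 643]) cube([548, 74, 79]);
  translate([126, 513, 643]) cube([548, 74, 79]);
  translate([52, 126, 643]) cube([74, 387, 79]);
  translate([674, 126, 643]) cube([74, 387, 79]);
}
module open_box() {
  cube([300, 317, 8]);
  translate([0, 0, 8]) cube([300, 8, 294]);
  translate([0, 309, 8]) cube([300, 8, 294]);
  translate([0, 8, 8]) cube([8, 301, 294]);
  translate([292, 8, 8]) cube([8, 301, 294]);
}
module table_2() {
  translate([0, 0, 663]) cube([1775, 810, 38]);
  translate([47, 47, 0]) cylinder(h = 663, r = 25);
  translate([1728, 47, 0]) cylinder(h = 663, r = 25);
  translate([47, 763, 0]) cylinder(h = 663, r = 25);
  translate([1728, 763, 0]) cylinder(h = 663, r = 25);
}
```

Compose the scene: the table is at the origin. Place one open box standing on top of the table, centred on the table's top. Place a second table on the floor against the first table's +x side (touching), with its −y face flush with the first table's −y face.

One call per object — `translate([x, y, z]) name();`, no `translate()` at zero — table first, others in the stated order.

table();
translate([250, 161, 753]) open_box();
translate([800, 0, 0]) table_2();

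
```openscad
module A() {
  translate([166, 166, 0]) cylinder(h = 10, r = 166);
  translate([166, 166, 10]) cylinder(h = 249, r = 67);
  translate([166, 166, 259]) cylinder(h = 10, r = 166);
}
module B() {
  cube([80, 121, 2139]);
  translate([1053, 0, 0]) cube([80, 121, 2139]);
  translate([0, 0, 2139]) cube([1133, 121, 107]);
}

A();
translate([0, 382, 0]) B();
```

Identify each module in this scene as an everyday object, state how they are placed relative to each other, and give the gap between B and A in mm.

The door frame's nearest face is 50 mm from the spool's +y face.

A is a spool. B is a door frame. The door frame is on the floor beside the spool on its +y side. The gap between the door frame and the spool is 50 mm.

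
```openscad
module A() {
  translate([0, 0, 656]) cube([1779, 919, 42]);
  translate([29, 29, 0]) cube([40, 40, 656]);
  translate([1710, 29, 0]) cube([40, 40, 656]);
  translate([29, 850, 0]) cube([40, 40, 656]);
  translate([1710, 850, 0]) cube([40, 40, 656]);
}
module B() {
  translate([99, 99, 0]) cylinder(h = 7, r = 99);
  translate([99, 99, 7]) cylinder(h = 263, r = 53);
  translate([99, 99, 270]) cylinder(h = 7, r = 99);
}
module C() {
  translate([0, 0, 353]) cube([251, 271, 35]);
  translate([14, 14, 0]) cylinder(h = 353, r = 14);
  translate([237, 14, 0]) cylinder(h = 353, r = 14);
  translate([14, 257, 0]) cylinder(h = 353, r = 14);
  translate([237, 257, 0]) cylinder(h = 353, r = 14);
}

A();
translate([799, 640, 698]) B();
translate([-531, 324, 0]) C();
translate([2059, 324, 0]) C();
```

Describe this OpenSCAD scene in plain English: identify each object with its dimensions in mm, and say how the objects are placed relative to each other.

A is a rectangular dining table. The top is 1779×919×42 mm with its upper surface at z = 698 mm. It stands on four 40×40 mm square legs, each inset 29 mm from the nearest pair of top edges, running from the floor to the underside of the top.

B is a spool: two coaxial disc flanges of radius 99 mm and thickness 7 mm, joined by a core cylinder of radius 53 mm and height 263 mm. The lower flange rests on z = 0 and the three cylinders share a vertical axis.

C is a four-legged stool. The seat is a 251×271×35 mm slab whose top surface is at z = 388 mm; four round legs, each 28 mm in diameter, run from the floor (z = 0) to the underside of the seat, each leg's axis is inset half a diameter from the nearest pair of seat edges (so the leg's bounding box is flush with the corner).

The spool is on top of the table. Two stools sit around the table at the −x, +x sides.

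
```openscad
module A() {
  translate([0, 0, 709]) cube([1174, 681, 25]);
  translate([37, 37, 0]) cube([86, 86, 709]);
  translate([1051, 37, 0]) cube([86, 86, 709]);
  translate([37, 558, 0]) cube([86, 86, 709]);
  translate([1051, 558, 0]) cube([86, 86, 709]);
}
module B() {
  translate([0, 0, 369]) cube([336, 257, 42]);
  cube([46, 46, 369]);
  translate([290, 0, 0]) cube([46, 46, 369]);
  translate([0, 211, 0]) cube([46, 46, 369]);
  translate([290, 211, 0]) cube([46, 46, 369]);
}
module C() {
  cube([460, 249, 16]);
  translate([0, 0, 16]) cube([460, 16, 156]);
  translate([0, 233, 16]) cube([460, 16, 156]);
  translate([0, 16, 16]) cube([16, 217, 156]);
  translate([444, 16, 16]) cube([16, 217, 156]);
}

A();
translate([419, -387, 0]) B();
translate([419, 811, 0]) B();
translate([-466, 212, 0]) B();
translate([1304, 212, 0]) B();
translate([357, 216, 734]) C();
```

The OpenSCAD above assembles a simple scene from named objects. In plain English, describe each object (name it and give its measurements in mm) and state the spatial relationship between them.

A is a table: top 1174 mm (x) × 681 mm (y), 25 mm thick, upper face at z = 734 mm, on four 86×86 mm square legs, each inset 37 mm from the nearest pair of top edges, running from z = 0 to the bottom of the top.

B is a four-legged stool. The seat is 336×257 mm, 42 mm thick, top at z = 411 mm. It stands on four square legs, each 46×46 mm in cross-section, from z = 0 to the seat underside, each flush with a corner of the seat.

C is an open storage box with external size 460×249×172 mm and wall thickness 16 mm (the base is also 16 mm thick). The base covers the whole footprint; the four walls stand on the base, with the y-facing walls full-width and the x-facing walls fitting between their inner faces.

Four stools sit around the table at the −y, +y, −x, +x sides. The open box is on top of the table, centred.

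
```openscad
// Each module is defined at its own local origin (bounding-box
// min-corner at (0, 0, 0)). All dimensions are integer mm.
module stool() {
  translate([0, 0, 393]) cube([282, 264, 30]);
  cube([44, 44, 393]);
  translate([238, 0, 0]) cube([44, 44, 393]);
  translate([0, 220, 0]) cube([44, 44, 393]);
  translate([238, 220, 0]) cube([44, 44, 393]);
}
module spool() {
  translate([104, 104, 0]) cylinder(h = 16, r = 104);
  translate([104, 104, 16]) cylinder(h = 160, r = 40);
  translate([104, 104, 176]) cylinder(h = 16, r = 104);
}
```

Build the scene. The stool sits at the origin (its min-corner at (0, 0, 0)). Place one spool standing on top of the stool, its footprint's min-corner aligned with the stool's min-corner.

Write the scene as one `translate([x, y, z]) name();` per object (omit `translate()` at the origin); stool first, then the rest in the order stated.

stool();
translate([0, 0, 423]) spool();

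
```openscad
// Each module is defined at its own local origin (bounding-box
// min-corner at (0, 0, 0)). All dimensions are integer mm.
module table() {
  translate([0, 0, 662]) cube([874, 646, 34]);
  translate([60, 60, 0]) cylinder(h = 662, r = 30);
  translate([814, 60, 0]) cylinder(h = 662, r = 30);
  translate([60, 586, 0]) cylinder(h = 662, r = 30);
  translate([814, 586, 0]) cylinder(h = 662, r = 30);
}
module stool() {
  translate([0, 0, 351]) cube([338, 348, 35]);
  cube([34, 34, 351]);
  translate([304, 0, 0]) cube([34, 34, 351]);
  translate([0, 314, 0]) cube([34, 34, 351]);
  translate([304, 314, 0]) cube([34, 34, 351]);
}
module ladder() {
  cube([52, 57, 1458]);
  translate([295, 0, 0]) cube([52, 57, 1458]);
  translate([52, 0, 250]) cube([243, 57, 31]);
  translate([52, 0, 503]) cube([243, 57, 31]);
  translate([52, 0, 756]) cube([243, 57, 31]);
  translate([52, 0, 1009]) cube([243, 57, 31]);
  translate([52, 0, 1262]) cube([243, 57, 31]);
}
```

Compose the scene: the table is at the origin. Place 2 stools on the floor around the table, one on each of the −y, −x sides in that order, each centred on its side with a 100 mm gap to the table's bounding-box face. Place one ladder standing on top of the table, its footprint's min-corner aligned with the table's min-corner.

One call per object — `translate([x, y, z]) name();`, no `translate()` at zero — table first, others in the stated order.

table();
translate([268, -448, 0]) stool();
translate([-438, 149, 0]) stool();
translate([0, 0, 696]) ladder();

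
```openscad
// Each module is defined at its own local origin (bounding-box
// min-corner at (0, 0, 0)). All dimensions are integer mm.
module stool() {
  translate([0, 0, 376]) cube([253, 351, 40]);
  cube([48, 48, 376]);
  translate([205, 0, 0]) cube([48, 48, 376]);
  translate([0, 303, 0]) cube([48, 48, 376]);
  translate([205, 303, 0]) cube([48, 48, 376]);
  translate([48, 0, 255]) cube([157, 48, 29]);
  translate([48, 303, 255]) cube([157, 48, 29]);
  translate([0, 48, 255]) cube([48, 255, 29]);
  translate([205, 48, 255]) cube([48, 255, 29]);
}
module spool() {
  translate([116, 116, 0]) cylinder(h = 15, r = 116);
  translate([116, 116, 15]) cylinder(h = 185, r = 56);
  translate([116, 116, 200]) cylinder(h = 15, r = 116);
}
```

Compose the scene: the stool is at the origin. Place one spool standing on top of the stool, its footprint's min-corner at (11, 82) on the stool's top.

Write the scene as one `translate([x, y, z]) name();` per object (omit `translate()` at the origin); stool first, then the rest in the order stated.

stool();
translate([11, 82, 416]) spool();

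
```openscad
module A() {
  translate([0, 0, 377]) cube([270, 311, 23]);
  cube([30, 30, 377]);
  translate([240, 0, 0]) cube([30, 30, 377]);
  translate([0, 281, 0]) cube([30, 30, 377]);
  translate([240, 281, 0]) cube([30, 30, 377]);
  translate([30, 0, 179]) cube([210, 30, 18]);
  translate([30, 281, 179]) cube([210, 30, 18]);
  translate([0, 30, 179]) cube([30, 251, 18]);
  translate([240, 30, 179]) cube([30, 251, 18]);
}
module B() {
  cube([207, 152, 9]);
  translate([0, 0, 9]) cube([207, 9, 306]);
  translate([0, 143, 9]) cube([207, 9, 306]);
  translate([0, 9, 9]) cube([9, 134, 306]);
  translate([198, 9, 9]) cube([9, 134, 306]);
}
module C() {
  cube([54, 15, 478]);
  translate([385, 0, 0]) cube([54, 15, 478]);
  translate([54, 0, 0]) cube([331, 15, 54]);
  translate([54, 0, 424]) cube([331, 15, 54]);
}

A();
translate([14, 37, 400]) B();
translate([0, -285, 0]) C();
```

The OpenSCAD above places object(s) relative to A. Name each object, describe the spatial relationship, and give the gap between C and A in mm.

A is a stool. B is an open box. C is a picture frame. The open box is on top of the stool. The picture frame is on the floor beside the stool on its −y side. The gap between the picture frame and the stool is 270 mm.

The picture frame's nearest face is 270 mm from the stool's −y face.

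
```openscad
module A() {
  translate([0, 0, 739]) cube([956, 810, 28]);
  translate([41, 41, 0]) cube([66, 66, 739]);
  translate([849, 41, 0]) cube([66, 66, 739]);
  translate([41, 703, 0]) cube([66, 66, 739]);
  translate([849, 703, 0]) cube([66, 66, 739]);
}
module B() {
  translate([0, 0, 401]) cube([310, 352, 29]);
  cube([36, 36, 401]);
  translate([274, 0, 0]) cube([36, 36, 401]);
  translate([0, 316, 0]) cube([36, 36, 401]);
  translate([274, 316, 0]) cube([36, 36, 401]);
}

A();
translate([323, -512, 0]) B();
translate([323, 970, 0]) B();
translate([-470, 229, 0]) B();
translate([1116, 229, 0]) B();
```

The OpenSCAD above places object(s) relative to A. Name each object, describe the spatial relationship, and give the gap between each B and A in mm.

Each stool's nearest face is 160 mm from the table's bounding box.

A is a table. B is a stool. Four stools sit around the table at the −y, +y, −x, +x sides. The gap between each stool and the table is 160 mm.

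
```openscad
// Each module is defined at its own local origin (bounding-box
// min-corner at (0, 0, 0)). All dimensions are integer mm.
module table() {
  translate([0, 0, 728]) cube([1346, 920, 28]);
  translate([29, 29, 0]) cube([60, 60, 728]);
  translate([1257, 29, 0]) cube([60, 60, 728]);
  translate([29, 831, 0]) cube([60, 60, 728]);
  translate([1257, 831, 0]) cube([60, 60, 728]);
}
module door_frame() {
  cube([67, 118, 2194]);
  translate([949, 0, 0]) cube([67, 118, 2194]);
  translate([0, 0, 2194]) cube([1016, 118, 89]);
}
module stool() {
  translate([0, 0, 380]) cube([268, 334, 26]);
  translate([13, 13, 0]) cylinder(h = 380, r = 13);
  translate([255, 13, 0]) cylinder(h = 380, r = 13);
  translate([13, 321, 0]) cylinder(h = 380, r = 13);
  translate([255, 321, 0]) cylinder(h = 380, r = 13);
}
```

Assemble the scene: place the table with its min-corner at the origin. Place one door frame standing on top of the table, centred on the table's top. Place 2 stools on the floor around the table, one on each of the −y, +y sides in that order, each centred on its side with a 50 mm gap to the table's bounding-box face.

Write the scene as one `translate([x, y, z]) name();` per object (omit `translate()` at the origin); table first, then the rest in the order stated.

table();
translate([165, 401, 756]) door_frame();
translate([539, -384, 0]) stool();
translate([539, 970, 0]) stool();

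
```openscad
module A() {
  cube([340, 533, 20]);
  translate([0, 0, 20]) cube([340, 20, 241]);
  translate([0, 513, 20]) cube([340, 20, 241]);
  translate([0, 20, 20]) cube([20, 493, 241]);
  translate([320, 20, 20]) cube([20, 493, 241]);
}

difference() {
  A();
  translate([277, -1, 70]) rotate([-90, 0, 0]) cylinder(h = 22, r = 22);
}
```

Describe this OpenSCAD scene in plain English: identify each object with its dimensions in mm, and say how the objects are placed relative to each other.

A is an open-topped rectangular box: outside dimensions 340×533×261 mm, with a uniform wall and base thickness of 20 mm. The base is a full 340×533 slab on the floor; four walls sit on top of the base. The front and back walls (the −y and +y sides) span the full width; the two side walls fit between them.

The open box has a circular hole of radius 22 mm through its front wall, centred at (x = 277, z = 70).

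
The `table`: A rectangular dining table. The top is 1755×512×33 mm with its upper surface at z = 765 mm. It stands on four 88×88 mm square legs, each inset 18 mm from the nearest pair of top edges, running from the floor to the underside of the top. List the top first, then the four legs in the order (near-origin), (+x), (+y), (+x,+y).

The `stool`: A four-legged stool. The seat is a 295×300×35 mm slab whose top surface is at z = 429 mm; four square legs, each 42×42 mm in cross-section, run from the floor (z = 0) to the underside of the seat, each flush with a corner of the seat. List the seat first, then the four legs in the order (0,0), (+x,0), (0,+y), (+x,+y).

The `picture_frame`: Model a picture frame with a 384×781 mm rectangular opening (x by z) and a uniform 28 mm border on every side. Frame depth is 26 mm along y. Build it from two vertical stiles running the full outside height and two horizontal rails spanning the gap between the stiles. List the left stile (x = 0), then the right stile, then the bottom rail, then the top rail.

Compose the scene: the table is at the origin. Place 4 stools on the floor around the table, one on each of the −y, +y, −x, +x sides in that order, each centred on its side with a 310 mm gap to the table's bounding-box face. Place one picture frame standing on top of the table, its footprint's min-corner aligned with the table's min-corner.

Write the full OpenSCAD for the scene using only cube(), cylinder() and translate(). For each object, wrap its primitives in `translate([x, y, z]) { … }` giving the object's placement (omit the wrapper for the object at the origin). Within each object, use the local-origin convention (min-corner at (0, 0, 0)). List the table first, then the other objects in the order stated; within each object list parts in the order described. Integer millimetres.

translate([0, 0, 732]) cube([1755, 512, 33]);
translate([18, 18, 0]) cube([88, 88, 732]);
translate([1649, 18, 0]) cube([88, 88, 732]);
translate([18, 406, 0]) cube([88, 88, 732]);
translate([1649, 406, 0]) cube([88, 88, 732]);
translate([730, -610, 0]) {
  translate([0, 0, 394]) cube([295, 300, 35]);
  cube([42, 42, 394]);
  translate([253, 0, 0]) cube([42, 42, 394]);
  translate([0, 258, 0]) cube([42, 42, 394]);
  translate([253, 258, 0]) cube([42, 42, 394]);
}
translate([730, 822, 0]) {
  translate([0, 0, 394]) cube([295, 300, 35]);
  cube([42, 42, 394]);
  translate([253, 0, 0]) cube([42, 42, 394]);
  translate([0, 258, 0]) cube([42, 42, 394]);
  translate([253, 258, 0]) cube([42, 42, 394]);
}
translate([-605, 106, 0]) {
  translate([0, 0, 394]) cube([295, 300, 35]);
  cube([42, 42, 394]);
  translate([253, 0, 0]) cube([42, 42, 394]);
  translate([0, 258, 0]) cube([42, 42, 394]);
  translate([253, 258, 0]) cube([42, 42, 394]);
}
translate([2065, 106, 0]) {
  translate([0, 0, 394]) cube([295, 300, 35]);
  cube([42, 42, 394]);
  translate([253, 0, 0]) cube([42, 42, 394]);
  translate([0, 258, 0]) cube([42, 42, 394]);
  translate([253, 258, 0]) cube([42, 42, 394]);
}
translate([0, 0, 765]) {
  cube([28, 26, 837]);
  translate([412, 0, 0]) cube([28, 26, 837]);
  translate([28, 0, 0]) cube([384, 26, 28]);
  translate([28, 0, 809]) cube([384, 26, 28]);
}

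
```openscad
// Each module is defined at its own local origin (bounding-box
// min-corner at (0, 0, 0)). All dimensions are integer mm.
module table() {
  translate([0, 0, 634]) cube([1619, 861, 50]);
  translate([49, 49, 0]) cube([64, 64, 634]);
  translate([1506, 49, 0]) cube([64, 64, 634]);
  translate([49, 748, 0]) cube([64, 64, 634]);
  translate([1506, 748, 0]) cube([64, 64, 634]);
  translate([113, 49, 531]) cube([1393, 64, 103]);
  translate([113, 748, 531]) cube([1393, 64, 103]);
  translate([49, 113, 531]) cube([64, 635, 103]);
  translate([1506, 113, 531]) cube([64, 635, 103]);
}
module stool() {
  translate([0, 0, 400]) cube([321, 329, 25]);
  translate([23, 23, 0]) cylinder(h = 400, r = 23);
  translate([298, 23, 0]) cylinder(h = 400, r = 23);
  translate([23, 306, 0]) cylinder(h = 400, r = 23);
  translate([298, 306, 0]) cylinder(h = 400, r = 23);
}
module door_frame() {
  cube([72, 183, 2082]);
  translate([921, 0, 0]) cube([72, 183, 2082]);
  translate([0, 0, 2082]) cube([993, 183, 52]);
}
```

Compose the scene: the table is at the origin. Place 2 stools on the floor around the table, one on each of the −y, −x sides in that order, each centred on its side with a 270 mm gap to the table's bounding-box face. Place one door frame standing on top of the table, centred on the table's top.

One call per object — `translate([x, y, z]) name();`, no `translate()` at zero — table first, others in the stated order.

table();
translate([649, -599, 0]) stool();
translate([-591, 266, 0]) stool();
translate([313, 339, 684]) door_frame();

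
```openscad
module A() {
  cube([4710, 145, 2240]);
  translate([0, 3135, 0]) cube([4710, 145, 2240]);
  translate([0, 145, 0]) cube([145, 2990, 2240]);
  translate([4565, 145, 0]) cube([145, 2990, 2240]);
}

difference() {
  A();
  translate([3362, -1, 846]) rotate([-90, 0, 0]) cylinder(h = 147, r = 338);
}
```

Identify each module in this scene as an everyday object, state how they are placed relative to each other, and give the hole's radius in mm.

A is a house frame. The house frame has a circular hole through its front wall. The hole's radius is 338 mm.

The subtracted cylinder has r = 338 mm.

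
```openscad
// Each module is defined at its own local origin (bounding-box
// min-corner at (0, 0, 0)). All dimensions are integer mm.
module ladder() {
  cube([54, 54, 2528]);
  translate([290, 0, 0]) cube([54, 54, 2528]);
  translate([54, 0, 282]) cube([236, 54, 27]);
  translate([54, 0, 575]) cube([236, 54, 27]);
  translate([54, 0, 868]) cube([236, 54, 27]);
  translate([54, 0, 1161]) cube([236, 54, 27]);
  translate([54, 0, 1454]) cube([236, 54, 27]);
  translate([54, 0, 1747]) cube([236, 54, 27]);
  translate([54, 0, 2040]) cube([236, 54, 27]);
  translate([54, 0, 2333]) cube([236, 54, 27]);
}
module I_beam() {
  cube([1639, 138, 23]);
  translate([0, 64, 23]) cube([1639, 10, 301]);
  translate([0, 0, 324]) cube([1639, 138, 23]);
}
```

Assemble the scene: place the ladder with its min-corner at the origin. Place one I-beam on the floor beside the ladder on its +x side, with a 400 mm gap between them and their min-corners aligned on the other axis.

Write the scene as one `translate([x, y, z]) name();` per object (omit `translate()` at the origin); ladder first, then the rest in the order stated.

ladder();
translate([744, 0, 0]) I_beam();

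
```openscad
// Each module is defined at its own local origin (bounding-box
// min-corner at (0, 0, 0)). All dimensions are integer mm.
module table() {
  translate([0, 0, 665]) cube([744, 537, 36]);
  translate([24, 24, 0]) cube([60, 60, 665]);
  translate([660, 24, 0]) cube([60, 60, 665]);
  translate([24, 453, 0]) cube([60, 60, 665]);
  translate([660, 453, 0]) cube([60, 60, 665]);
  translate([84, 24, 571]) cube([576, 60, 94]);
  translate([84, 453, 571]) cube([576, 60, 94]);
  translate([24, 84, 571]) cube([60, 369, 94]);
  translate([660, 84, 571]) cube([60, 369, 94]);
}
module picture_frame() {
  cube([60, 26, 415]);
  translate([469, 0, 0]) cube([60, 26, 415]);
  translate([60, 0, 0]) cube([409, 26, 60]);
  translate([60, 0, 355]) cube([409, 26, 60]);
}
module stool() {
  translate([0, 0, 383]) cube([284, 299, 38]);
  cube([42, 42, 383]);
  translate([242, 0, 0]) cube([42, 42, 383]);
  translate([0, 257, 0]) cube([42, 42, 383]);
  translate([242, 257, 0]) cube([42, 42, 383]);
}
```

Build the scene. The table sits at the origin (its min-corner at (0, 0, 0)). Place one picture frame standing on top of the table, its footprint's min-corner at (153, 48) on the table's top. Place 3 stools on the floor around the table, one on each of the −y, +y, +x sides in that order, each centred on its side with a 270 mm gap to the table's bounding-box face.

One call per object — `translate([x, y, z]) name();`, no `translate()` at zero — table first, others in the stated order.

table();
translate([153, 48, 701]) picture_frame();
translate([230, -569, 0]) stool();
translate([230, 807, 0]) stool();
translate([1014, 119, 0]) stool();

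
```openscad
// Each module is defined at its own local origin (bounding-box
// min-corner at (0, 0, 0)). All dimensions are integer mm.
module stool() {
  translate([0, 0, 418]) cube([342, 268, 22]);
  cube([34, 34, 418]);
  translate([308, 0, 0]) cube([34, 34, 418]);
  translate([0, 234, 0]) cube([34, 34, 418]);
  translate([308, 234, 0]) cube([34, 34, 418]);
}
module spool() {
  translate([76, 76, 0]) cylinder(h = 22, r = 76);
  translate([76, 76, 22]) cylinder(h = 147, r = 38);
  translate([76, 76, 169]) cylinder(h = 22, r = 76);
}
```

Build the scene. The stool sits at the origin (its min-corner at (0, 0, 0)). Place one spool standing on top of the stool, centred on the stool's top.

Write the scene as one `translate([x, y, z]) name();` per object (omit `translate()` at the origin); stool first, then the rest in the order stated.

stool();
translate([95, 58, 440]) spool();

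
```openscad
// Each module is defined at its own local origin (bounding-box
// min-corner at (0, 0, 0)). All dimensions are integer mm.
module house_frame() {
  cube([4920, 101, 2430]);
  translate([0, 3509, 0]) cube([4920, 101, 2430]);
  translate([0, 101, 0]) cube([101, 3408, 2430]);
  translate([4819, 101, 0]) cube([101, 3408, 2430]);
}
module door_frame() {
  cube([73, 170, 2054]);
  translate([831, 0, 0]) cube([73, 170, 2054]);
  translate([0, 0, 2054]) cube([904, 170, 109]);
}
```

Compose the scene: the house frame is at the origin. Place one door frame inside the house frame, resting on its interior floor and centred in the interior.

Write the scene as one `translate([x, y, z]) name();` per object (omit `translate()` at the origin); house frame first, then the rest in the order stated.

house_frame();
translate([2008, 1720, 0]) door_frame();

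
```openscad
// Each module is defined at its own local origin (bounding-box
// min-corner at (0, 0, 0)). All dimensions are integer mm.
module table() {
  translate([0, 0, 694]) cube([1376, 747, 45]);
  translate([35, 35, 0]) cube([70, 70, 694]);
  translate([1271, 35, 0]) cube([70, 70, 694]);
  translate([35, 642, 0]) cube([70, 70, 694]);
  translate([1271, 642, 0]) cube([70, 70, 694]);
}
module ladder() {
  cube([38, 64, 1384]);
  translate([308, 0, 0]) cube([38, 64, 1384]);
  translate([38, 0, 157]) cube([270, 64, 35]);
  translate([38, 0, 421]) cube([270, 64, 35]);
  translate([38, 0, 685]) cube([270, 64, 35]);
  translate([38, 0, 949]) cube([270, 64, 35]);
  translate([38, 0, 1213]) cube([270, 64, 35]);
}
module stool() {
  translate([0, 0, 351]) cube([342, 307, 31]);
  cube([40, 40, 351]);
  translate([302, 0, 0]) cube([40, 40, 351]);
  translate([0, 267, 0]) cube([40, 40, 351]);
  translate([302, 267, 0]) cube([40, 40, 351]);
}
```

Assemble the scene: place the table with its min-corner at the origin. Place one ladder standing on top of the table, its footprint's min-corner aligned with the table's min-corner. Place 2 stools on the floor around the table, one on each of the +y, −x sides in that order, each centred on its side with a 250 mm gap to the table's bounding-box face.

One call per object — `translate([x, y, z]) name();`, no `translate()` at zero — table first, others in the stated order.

table();
translate([0, 0, 739]) ladder();
translate([517, 997, 0]) stool();
translate([-592, 220, 0]) stool();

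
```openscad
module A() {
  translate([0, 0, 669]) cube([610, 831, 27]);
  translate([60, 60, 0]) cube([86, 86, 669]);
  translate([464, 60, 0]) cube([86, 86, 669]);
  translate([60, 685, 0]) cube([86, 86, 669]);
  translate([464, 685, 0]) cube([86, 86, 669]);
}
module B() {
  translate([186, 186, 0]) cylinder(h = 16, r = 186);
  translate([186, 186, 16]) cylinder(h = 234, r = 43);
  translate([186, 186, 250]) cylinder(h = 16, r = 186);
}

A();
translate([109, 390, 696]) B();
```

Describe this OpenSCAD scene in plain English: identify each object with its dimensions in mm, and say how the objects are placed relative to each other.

A is a table: top 610 mm (x) × 831 mm (y), 27 mm thick, upper face at z = 696 mm, on four 86×86 mm square legs, each inset 60 mm from the nearest pair of top edges, running from z = 0 to the bottom of the top.

B is a spool: two coaxial disc flanges of radius 186 mm and thickness 16 mm, joined by a core cylinder of radius 43 mm and height 234 mm. The lower flange rests on z = 0 and the three cylinders share a vertical axis.

The spool is on top of the table.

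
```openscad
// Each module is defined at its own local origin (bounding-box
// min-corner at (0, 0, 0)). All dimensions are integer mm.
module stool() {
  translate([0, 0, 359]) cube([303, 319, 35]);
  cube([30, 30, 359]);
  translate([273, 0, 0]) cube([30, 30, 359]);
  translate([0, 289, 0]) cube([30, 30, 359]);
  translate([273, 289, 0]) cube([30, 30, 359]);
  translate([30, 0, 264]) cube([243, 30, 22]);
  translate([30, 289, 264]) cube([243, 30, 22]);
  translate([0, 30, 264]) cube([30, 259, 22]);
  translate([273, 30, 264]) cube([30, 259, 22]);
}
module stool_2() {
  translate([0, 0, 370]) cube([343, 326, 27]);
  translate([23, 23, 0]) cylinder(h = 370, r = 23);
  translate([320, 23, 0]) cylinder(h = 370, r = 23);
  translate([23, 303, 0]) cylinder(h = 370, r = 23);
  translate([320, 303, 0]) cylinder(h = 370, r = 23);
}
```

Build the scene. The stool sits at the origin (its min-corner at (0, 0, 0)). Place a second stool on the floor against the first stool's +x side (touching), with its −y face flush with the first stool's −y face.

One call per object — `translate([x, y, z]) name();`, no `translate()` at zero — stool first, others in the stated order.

stool();
translate([303, 0, 0]) stool_2();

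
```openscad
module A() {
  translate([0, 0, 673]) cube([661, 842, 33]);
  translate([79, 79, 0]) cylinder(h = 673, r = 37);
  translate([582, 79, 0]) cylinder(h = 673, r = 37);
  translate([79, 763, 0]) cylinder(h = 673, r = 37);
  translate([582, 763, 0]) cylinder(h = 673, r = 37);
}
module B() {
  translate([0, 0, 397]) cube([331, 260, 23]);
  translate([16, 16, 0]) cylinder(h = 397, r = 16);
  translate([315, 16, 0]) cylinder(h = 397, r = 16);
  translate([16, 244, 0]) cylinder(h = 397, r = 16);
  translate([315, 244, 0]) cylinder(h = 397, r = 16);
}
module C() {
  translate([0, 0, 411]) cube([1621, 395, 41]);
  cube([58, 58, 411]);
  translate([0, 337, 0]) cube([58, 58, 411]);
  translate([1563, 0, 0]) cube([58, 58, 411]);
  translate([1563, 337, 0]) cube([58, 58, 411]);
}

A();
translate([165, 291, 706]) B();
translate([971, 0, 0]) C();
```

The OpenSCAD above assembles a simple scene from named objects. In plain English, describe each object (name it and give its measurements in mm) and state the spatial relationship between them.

A is a rectangular dining table. The top is 661×842×33 mm with its upper surface at z = 706 mm. It stands on four round legs of 74 mm diameter, each leg's bounding box inset 42 mm from the nearest pair of top edges, running from the floor to the underside of the top.

B is a four-legged stool. The seat is 331×260 mm, 23 mm thick, top at z = 420 mm. It stands on four round legs, each 32 mm in diameter, from z = 0 to the seat underside, each leg's axis is inset half a diameter from the nearest pair of seat edges (so the leg's bounding box is flush with the corner).

C is a long wooden bench with a 1621 mm (x) × 395 mm (y) seat, 41 mm thick, its top surface 452 mm above the floor. Four 58 mm square legs at the seat corners, flush with the edges, run from z = 0 to the seat underside.

The stool is on top of the table, centred. The bench is on the floor beside the table on its +x side.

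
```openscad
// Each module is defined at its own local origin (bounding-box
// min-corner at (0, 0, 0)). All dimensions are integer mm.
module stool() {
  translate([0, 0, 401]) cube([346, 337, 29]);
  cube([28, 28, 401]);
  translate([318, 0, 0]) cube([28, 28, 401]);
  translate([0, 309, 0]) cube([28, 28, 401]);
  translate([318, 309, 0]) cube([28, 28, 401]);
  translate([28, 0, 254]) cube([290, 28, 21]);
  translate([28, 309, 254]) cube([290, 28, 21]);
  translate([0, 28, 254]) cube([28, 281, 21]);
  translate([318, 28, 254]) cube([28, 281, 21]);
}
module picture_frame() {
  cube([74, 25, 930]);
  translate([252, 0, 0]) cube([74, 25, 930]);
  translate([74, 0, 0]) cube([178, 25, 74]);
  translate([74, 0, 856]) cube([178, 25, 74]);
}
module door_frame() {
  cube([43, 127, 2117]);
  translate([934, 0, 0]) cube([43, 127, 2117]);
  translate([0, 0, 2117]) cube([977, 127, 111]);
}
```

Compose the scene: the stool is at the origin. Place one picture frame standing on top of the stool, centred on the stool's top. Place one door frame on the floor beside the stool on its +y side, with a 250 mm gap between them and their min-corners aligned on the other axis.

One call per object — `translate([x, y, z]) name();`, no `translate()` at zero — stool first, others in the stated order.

stool();
translate([10, 156, 430]) picture_frame();
translate([0, 587, 0]) door_frame();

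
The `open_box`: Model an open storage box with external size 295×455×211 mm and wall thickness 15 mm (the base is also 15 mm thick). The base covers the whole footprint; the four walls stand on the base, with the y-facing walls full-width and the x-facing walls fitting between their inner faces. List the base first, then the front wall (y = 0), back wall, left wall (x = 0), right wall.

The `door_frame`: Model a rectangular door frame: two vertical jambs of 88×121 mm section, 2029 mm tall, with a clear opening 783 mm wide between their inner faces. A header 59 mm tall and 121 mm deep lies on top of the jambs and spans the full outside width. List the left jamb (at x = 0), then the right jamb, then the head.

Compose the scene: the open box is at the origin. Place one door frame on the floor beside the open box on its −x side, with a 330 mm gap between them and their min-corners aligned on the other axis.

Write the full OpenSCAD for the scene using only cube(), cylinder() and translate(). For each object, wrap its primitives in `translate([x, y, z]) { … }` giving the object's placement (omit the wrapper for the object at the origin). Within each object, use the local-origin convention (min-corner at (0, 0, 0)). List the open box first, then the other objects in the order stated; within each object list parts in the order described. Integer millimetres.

cube([295, 455, 15]);
translate([0, 0, 15]) cube([295, 15, 196]);
translate([0, 440, 15]) cube([295, 15, 196]);
translate([0, 15, 15]) cube([15, 425, 196]);
translate([280, 15, 15]) cube([15, 425, 196]);
translate([-1289, 0, 0]) {
  cube([88, 121, 2029]);
  translate([871, 0, 0]) cube([88, 121, 2029]);
  translate([0, 0, 2029]) cube([959, 121, 59]);
}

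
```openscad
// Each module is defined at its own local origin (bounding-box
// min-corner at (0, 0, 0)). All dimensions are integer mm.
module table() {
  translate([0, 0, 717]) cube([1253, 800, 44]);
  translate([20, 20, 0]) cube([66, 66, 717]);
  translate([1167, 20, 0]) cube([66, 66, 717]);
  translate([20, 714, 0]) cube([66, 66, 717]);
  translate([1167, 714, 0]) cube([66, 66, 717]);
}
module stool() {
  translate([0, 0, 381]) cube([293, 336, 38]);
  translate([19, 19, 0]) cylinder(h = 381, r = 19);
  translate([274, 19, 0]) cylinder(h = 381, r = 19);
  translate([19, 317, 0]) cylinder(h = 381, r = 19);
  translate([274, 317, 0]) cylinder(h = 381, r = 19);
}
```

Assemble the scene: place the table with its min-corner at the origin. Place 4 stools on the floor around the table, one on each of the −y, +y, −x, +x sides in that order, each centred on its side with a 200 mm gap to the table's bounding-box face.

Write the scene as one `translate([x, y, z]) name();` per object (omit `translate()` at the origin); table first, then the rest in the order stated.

table();
translate([480, -536, 0]) stool();
translate([480, 1000, 0]) stool();
translate([-493, 232, 0]) stool();
translate([1453, 232, 0]) stool();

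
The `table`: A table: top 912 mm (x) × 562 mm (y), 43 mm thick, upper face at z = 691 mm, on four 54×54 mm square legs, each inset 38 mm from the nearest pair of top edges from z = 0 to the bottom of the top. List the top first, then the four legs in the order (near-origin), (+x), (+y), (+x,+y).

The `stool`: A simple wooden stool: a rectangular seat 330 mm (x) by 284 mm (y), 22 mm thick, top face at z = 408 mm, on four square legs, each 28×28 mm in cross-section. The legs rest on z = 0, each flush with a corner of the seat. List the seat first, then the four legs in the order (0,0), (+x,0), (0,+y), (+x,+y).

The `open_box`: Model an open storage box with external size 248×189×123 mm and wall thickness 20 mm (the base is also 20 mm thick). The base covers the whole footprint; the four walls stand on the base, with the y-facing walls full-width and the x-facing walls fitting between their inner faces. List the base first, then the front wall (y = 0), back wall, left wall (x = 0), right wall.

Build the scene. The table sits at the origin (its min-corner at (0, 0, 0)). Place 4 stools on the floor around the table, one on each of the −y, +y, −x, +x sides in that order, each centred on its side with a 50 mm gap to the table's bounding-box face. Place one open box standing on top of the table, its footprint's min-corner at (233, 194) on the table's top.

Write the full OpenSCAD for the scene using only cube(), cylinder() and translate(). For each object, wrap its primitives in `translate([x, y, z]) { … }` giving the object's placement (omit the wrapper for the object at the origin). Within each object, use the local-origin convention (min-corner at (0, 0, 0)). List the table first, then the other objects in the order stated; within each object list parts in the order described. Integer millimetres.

translate([0, 0, 648]) cube([912, 562, 43]);
translate([38, 38, 0]) cube([54, 54, 648]);
translate([820, 38, 0]) cube([54, 54, 648]);
translate([38, 470, 0]) cube([54, 54, 648]);
translate([820, 470, 0]) cube([54, 54, 648]);
translate([291, -334, 0]) {
  translate([0, 0, 386]) cube([330, 284, 22]);
  cube([28, 28, 386]);
  translate([302, 0, 0]) cube([28, 28, 386]);
  translate([0, 256, 0]) cube([28, 28, 386]);
  translate([302, 256, 0]) cube([28, 28, 386]);
}
translate([291, 612, 0]) {
  translate([0, 0, 386]) cube([330, 284, 22]);
  cube([28, 28, 386]);
  translate([302, 0, 0]) cube([28, 28, 386]);
  translate([0, 256, 0]) cube([28, 28, 386]);
  translate([302, 256, 0]) cube([28, 28, 386]);
}
translate([-380, 139, 0]) {
  translate([0, 0, 386]) cube([330, 284, 22]);
  cube([28, 28, 386]);
  translate([302, 0, 0]) cube([28, 28, 386]);
  translate([0, 256, 0]) cube([28, 28, 386]);
  translate([302, 256, 0]) cube([28, 28, 386]);
}
translate([962, 139, 0]) {
  translate([0, 0, 386]) cube([330, 284, 22]);
  cube([28, 28, 386]);
  translate([302, 0, 0]) cube([28, 28, 386]);
  translate([0, 256, 0]) cube([28, 28, 386]);
  translate([302, 256, 0]) cube([28, 28, 386]);
}
translate([233, 194, 691]) {
  cube([248, 189, 20]);
  translate([0, 0, 20]) cube([248, 20, 103]);
  translate([0, 169, 20]) cube([248, 20, 103]);
  translate([0, 20, 20]) cube([20, 149, 103]);
  translate([228, 20, 20]) cube([20, 149, 103]);
}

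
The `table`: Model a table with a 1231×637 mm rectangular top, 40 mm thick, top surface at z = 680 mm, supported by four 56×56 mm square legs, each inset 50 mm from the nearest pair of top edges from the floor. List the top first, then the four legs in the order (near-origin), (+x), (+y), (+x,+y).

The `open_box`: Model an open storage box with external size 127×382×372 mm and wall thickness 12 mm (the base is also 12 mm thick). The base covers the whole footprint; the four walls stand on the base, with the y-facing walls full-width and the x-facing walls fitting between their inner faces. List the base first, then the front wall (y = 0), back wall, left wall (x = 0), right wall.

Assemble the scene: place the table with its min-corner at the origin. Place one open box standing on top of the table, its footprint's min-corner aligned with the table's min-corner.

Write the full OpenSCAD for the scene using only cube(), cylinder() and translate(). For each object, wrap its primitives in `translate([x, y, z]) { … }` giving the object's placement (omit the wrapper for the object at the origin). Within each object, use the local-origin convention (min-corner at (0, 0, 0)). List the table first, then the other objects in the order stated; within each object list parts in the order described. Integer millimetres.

translate([0, 0, 640]) cube([1231, 637, 40]);
translate([50, 50, 0]) cube([56, 56, 640]);
translate([1125, 50, 0]) cube([56, 56, 640]);
translate([50, 531, 0]) cube([56, 56, 640]);
translate([1125, 531, 0]) cube([56, 56, 640]);
translate([0, 0, 680]) {
  cube([127, 382, 12]);
  translate([0, 0, 12]) cube([127, 12, 360]);
  translate([0, 370, 12]) cube([127, 12, 360]);
  translate([0, 12, 12]) cube([12, 358, 360]);
  translate([115, 12, 12]) cube([12, 358, 360]);
}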